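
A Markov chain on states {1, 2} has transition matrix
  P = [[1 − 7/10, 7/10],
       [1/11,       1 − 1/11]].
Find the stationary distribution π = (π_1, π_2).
π_1 = 10/87, π_2 = 77/87

Solve πP = π with π_1 + π_2 = 1. From πP = π: π_1 · (1 − 7/10) + π_2 · 1/11 = π_1 ⇒ π_2 · 1/11 = π_1 · 7/10 ⇒ π_2/π_1 = (7/10)/(1/11) = 77/10. Together with π_1 + π_2 = 1:
  π_1 = (1/11)/(7/10 + 1/11) = (1/11)/(87/110) = 10/87,
  π_2 = (7/10)/(7/10 + 1/11) = (7/10)/(87/110) = 77/87.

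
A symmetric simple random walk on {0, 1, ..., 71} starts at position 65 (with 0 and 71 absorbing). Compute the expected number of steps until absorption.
E[τ | X_0 = 65] = 390

Let v_k = E[τ | X_0 = k]. Boundary: v_0 = v_71 = 0. Recurrence: v_k = 1 + (v_{k-1} + v_{k+1})/2 for 1 ≤ k ≤ 70. The particular solution to v_k − (v_{k-1} + v_{k+1})/2 = 1 is v_k = −k^2. Adding homogeneous solution A + B k and matching boundaries gives v_k = k (71 − k). Substituting k = 65: v_65 = 65 · 6 = 390.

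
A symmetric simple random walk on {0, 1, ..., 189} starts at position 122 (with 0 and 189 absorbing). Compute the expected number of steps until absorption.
E[τ | X_0 = 122] = 8174

Let v_k = E[τ | X_0 = k]. Boundary: v_0 = v_189 = 0. Recurrence: v_k = 1 + (v_{k-1} + v_{k+1})/2 for 1 ≤ k ≤ 188. The particular solution to v_k − (v_{k-1} + v_{k+1})/2 = 1 is v_k = −k^2. Adding homogeneous solution A + B k and matching boundaries gives v_k = k (189 − k). Substituting k = 122: v_122 = 122 · 67 = 8174.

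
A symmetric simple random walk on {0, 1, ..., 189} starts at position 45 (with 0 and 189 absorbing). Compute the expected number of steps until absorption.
E[τ | X_0 = 45] = 6480

Let v_k = E[τ | X_0 = k]. Boundary: v_0 = v_189 = 0. Recurrence: v_k = 1 + (v_{k-1} + v_{k+1})/2 for 1 ≤ k ≤ 188. The particular solution to v_k − (v_{k-1} + v_{k+1})/2 = 1 is v_k = −k^2. Adding homogeneous solution A + B k and matching boundaries gives v_k = k (189 − k). Substituting k = 45: v_45 = 45 · 144 = 6480.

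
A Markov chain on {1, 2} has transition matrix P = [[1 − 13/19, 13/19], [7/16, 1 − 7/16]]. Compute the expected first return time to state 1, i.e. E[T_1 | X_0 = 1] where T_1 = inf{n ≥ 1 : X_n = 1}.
E[T_1 | X_0 = 1] = 1/π_1 = 341/133

For an irreducible recurrent Markov chain with stationary distribution π, E[T_i | X_0 = i] = 1/π_i (Kac's formula). Here π_1 = (7/16)/(13/19 + 7/16) = (7/16)/(341/304) = 133/341, so E[T_1 | X_0 = 1] = 1/π_1 = (13/19 + 7/16)/(7/16) = (341/304)/(7/16) = 341/133.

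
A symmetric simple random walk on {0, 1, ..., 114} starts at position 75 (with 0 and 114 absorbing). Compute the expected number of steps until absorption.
E[τ | X_0 = 75] = 2925

Let v_k = E[τ | X_0 = k]. Boundary: v_0 = v_114 = 0. Recurrence: v_k = 1 + (v_{k-1} + v_{k+1})/2 for 1 ≤ k ≤ 113. The particular solution to v_k − (v_{k-1} + v_{k+1})/2 = 1 is v_k = −k^2. Adding homogeneous solution A + B k and matching boundaries gives v_k = k (114 − k). Substituting k = 75: v_75 = 75 · 39 = 2925.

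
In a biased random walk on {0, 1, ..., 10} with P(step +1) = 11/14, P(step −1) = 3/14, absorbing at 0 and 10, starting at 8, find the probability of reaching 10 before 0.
P(hit 10 before 0) = (1 − (3/11)^8) / (1 − (3/11)^10) = 231577060/231583621

Let u_k denote P(reach 10 before 0 | start at k). Boundary: u_0 = 0, u_10 = 1. Recurrence: u_k = 11/14·u_{k+1} + 3/14·u_{k-1} for 1 ≤ k ≤ 9. Try u_k = A + B·r^k with r = q/p = (3/14)/(11/14) = 3/11. Substitution satisfies the recurrence; boundary conditions give:
  u_k = (1 − r^k) / (1 − r^N) = (1 − (3/11)^8) / (1 − (3/11)^10) = 231577060/231583621.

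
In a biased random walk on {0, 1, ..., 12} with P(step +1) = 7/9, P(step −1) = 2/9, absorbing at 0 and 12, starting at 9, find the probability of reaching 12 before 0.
P(hit 12 before 0) = (1 − (2/7)^9) / (1 − (2/7)^12) = 41316751/41317263

Let u_k denote P(reach 12 before 0 | start at k). Boundary: u_0 = 0, u_12 = 1. Recurrence: u_k = 7/9·u_{k+1} + 2/9·u_{k-1} for 1 ≤ k ≤ 11. Try u_k = A + B·r^k with r = q/p = (2/9)/(7/9) = 2/7. Substitution satisfies the recurrence; boundary conditions give:
  u_k = (1 − r^k) / (1 − r^N) = (1 − (2/7)^9) / (1 − (2/7)^12) = 41316751/41317263.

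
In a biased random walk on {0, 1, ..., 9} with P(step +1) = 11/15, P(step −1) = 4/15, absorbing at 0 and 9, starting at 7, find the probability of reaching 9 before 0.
P(hit 9 before 0) = (1 − (4/11)^7) / (1 − (4/11)^9) = 336566461/336812221

Let u_k denote P(reach 9 before 0 | start at k). Boundary: u_0 = 0, u_9 = 1. Recurrence: u_k = 11/15·u_{k+1} + 4/15·u_{k-1} for 1 ≤ k ≤ 8. Try u_k = A + B·r^k with r = q/p = (4/15)/(11/15) = 4/11. Substitution satisfies the recurrence; boundary conditions give:
  u_k = (1 − r^k) / (1 − r^N) = (1 − (4/11)^7) / (1 − (4/11)^9) = 336566461/336812221.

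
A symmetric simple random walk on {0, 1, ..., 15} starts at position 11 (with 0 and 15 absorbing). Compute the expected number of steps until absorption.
E[τ | X_0 = 11] = 44

Let v_k = E[τ | X_0 = k]. Boundary: v_0 = v_15 = 0. Recurrence: v_k = 1 + (v_{k-1} + v_{k+1})/2 for 1 ≤ k ≤ 14. The particular solution to v_k − (v_{k-1} + v_{k+1})/2 = 1 is v_k = −k^2. Adding homogeneous solution A + B k and matching boundaries gives v_k = k (15 − k). Substituting k = 11: v_11 = 11 · 4 = 44.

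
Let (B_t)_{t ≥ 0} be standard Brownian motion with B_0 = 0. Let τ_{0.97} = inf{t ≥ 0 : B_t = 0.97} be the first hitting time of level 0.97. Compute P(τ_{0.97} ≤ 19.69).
P(τ_{0.97} ≤ 19.69) = 2(1 − Φ(0.97/√19.69)) = 2(1 − Φ(0.2186)) ≈ 0.8270

By the reflection principle for standard BM, P(τ_b ≤ t) = 2 · P(B_t ≥ b). Since B_t ~ N(0, t), P(B_t ≥ 0.97) = 1 − Φ(0.97/√t) = 1 − Φ(0.97/√19.69) = 1 − Φ(0.2186) ≈ 0.41348. Doubling: P(τ_{0.97} ≤ 19.69) ≈ 2 · 0.41348 = 0.82696 ≈ 0.8270.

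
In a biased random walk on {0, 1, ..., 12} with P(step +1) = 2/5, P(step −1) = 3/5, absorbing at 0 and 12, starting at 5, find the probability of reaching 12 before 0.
P(hit 12 before 0) = (1 − (3/2)^5) / (1 − (3/2)^12) = 27008/527345

Let u_k denote P(reach 12 before 0 | start at k). Boundary: u_0 = 0, u_12 = 1. Recurrence: u_k = 2/5·u_{k+1} + 3/5·u_{k-1} for 1 ≤ k ≤ 11. Try u_k = A + B·r^k with r = q/p = (3/5)/(2/5) = 3/2. Substitution satisfies the recurrence; boundary conditions give:
  u_k = (1 − r^k) / (1 − r^N) = (1 − (3/2)^5) / (1 − (3/2)^12) = 27008/527345.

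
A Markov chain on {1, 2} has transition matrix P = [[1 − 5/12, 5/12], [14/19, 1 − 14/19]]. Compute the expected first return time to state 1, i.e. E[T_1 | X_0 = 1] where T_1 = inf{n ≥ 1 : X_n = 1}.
E[T_1 | X_0 = 1] = 1/π_1 = 263/168

For an irreducible recurrent Markov chain with stationary distribution π, E[T_i | X_0 = i] = 1/π_i (Kac's formula). Here π_1 = (14/19)/(5/12 + 14/19) = (14/19)/(263/228) = 168/263, so E[T_1 | X_0 = 1] = 1/π_1 = (5/12 + 14/19)/(14/19) = (263/228)/(14/19) = 263/168.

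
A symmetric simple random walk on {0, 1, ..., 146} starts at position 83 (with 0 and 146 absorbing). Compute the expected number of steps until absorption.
E[τ | X_0 = 83] = 5229

Let v_k = E[τ | X_0 = k]. Boundary: v_0 = v_146 = 0. Recurrence: v_k = 1 + (v_{k-1} + v_{k+1})/2 for 1 ≤ k ≤ 145. The particular solution to v_k − (v_{k-1} + v_{k+1})/2 = 1 is v_k = −k^2. Adding homogeneous solution A + B k and matching boundaries gives v_k = k (146 − k). Substituting k = 83: v_83 = 83 · 63 = 5229.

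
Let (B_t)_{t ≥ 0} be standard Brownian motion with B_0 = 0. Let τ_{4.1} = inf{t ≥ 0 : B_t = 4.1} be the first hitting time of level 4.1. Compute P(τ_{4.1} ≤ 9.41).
P(τ_{4.1} ≤ 9.41) = 2(1 − Φ(4.1/√9.41)) = 2(1 − Φ(1.3366)) ≈ 0.1814

By the reflection principle for standard BM, P(τ_b ≤ t) = 2 · P(B_t ≥ b). Since B_t ~ N(0, t), P(B_t ≥ 4.1) = 1 − Φ(4.1/√t) = 1 − Φ(4.1/√9.41) = 1 − Φ(1.3366) ≈ 0.09068. Doubling: P(τ_{4.1} ≤ 9.41) ≈ 2 · 0.09068 = 0.18136 ≈ 0.1814.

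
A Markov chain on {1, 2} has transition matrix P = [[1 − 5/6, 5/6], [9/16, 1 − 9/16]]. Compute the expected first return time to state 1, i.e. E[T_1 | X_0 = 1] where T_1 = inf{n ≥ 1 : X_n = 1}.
E[T_1 | X_0 = 1] = 1/π_1 = 67/27

For an irreducible recurrent Markov chain with stationary distribution π, E[T_i | X_0 = i] = 1/π_i (Kac's formula). Here π_1 = (9/16)/(5/6 + 9/16) = (9/16)/(67/48) = 27/67, so E[T_1 | X_0 = 1] = 1/π_1 = (5/6 + 9/16)/(9/16) = (67/48)/(9/16) = 67/27.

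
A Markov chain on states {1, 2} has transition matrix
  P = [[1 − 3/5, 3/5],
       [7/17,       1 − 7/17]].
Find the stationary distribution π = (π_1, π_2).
π_1 = 35/86, π_2 = 51/86

Solve πP = π with π_1 + π_2 = 1. From πP = π: π_1 · (1 − 3/5) + π_2 · 7/17 = π_1 ⇒ π_2 · 7/17 = π_1 · 3/5 ⇒ π_2/π_1 = (3/5)/(7/17) = 51/35. Together with π_1 + π_2 = 1:
  π_1 = (7/17)/(3/5 + 7/17) = (7/17)/(86/85) = 35/86,
  π_2 = (3/5)/(3/5 + 7/17) = (3/5)/(86/85) = 51/86.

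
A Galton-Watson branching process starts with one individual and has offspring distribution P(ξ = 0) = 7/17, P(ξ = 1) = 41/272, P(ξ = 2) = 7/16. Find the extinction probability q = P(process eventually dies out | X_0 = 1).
q = 16/17

The pgf is f(s) = 7/17 + 41/272·s + 7/16·s². The extinction probability q is the smallest fixed point of f in [0, 1]. Setting s = f(s):
  7/16·s² + (41/272 − 1)·s + 7/17 = 0
  7/16·s² − (7/17 + 7/16)·s + 7/17 = 0
which factors as (s − 1)·(7/16·s − 7/17) = 0, giving roots s = 1 and s = (7/17)/(7/16) = 16/17.
Mean offspring μ = 41/272 + 2·7/16 = 279/272 > 1 (supercritical), so q < 1. The extinction probability is the smaller root: q = (7/17)/(7/16) = 16/17.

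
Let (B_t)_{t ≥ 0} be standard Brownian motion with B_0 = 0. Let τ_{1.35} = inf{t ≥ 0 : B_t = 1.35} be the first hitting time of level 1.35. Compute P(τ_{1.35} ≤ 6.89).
P(τ_{1.35} ≤ 6.89) = 2(1 − Φ(1.35/√6.89)) = 2(1 − Φ(0.5143)) ≈ 0.6070

By the reflection principle for standard BM, P(τ_b ≤ t) = 2 · P(B_t ≥ b). Since B_t ~ N(0, t), P(B_t ≥ 1.35) = 1 − Φ(1.35/√t) = 1 − Φ(1.35/√6.89) = 1 − Φ(0.5143) ≈ 0.30352. Doubling: P(τ_{1.35} ≤ 6.89) ≈ 2 · 0.30352 = 0.60704 ≈ 0.6070.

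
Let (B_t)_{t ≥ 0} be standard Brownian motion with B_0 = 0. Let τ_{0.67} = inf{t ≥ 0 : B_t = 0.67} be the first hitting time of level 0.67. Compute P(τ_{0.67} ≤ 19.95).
P(τ_{0.67} ≤ 19.95) = 2(1 − Φ(0.67/√19.95)) = 2(1 − Φ(0.1500)) ≈ 0.8808

By the reflection principle for standard BM, P(τ_b ≤ t) = 2 · P(B_t ≥ b). Since B_t ~ N(0, t), P(B_t ≥ 0.67) = 1 − Φ(0.67/√t) = 1 − Φ(0.67/√19.95) = 1 − Φ(0.1500) ≈ 0.44038. Doubling: P(τ_{0.67} ≤ 19.95) ≈ 2 · 0.44038 = 0.88076 ≈ 0.8808.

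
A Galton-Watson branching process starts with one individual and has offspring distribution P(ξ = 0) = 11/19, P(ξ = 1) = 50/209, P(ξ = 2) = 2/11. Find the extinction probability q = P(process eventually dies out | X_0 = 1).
q = 1

Mean offspring μ = 0·11/19 + 1·50/209 + 2·2/11 = 126/209 ≤ 1. For μ ≤ 1 with offspring not concentrated at 1, the Galton-Watson process goes extinct almost surely, so q = 1.
(Algebraic check: The pgf is f(s) = 11/19 + 50/209·s + 2/11·s². The extinction probability q is the smallest fixed point of f in [0, 1]. Setting s = f(s):
  2/11·s² + (50/209 − 1)·s + 11/19 = 0
  2/11·s² − (11/19 + 2/11)·s + 11/19 = 0
which factors as (s − 1)·(2/11·s − 11/19) = 0, giving roots s = 1 and s = (11/19)/(2/11) = 121/38. Since 121/38 ≥ 1, the smallest root in [0, 1] is s = 1.)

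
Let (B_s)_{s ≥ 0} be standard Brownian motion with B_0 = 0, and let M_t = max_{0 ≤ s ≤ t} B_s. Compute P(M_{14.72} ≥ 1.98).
P(M_{14.72} ≥ 1.98) = 2·P(B_{14.72} ≥ 1.98) = 2(1 − Φ(1.98/√14.72)) ≈ 0.6058

By the reflection principle for Brownian motion, P(M_t ≥ a) = 2 · P(B_t ≥ a) for a ≥ 0. Since B_t ~ N(0, t), P(B_t ≥ 1.98) = 1 − Φ(1.98/√t) = 1 − Φ(1.98/√14.72) = 1 − Φ(0.5161). So
  P(M_{14.72} ≥ 1.98) = 2(1 − Φ(0.5161)) ≈ 0.6058.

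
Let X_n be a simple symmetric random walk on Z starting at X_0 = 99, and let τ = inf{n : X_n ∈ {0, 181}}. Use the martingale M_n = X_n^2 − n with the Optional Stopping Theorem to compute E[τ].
E[τ] = 8118

M_n = X_n^2 − n is a martingale (since E[X_{n+1}^2 | F_n] = X_n^2 + 1). By OST (τ has finite mean in a bounded region), E[M_τ] = E[M_0] = X_0^2 − 0 = 99^2 = 9801. Also E[M_τ] = E[X_τ^2] − E[τ]. The walk exits at 0 or 181, with P(hit 181 first) = 99/181, so E[X_τ^2] = 181^2 · 99/181 + 0 = 17919. Thus E[τ] = E[X_τ^2] − E[M_τ] = 17919 − 9801 = 8118 = 99(181 − 99) = 8118.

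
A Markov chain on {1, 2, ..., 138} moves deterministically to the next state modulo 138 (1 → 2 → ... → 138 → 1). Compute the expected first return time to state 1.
E[T_1 | X_0 = 1] = 138

The chain cycles deterministically, so starting at state 1 it returns in exactly 138 steps. Equivalently, the stationary distribution is uniform π_j = 1/138 for every state j, so by Kac's formula E[T_1] = 1/π_1 = 138.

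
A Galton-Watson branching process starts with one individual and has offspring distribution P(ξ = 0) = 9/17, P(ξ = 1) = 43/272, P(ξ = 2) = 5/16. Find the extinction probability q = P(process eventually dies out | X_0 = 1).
q = 1

Mean offspring μ = 0·9/17 + 1·43/272 + 2·5/16 = 213/272 ≤ 1. For μ ≤ 1 with offspring not concentrated at 1, the Galton-Watson process goes extinct almost surely, so q = 1.
(Algebraic check: The pgf is f(s) = 9/17 + 43/272·s + 5/16·s². The extinction probability q is the smallest fixed point of f in [0, 1]. Setting s = f(s):
  5/16·s² + (43/272 − 1)·s + 9/17 = 0
  5/16·s² − (9/17 + 5/16)·s + 9/17 = 0
which factors as (s − 1)·(5/16·s − 9/17) = 0, giving roots s = 1 and s = (9/17)/(5/16) = 144/85. Since 144/85 ≥ 1, the smallest root in [0, 1] is s = 1.)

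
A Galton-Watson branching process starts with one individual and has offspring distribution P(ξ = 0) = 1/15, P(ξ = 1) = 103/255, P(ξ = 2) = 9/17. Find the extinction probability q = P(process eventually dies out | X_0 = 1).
q = 17/135

The pgf is f(s) = 1/15 + 103/255·s + 9/17·s². The extinction probability q is the smallest fixed point of f in [0, 1]. Setting s = f(s):
  9/17·s² + (103/255 − 1)·s + 1/15 = 0
  9/17·s² − (1/15 + 9/17)·s + 1/15 = 0
which factors as (s − 1)·(9/17·s − 1/15) = 0, giving roots s = 1 and s = (1/15)/(9/17) = 17/135.
Mean offspring μ = 103/255 + 2·9/17 = 373/255 > 1 (supercritical), so q < 1. The extinction probability is the smaller root: q = (1/15)/(9/17) = 17/135.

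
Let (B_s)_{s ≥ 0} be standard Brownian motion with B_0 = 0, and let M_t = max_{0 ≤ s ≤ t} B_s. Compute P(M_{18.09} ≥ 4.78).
P(M_{18.09} ≥ 4.78) = 2·P(B_{18.09} ≥ 4.78) = 2(1 − Φ(4.78/√18.09)) ≈ 0.2611

By the reflection principle for Brownian motion, P(M_t ≥ a) = 2 · P(B_t ≥ a) for a ≥ 0. Since B_t ~ N(0, t), P(B_t ≥ 4.78) = 1 − Φ(4.78/√t) = 1 − Φ(4.78/√18.09) = 1 − Φ(1.1239). So
  P(M_{18.09} ≥ 4.78) = 2(1 − Φ(1.1239)) ≈ 0.2611.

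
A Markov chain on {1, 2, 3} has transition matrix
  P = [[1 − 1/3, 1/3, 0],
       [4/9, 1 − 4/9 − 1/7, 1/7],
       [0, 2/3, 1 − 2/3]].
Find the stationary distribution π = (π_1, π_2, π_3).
π = (56/107, 42/107, 9/107)

This is a birth-death chain on three states, which satisfies detailed balance: π_1 · P_{12} = π_2 · P_{21} and π_2 · P_{23} = π_3 · P_{32}.
From π_1 · 1/3 = π_2 · 4/9: π_2/π_1 = (1/3)/(4/9) = 3/4.
From π_2 · 1/7 = π_3 · 2/3: π_3/π_2 = (1/7)/(2/3) = 3/14.
Take π_1 proportional to 1; then unnormalized π = (1, 3/4, 9/56). Normalize by dividing by the sum 107/56:
  π = (56/107, 42/107, 9/107).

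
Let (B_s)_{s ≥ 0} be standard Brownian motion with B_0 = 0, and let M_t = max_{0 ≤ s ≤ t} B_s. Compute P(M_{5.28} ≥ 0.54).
P(M_{5.28} ≥ 0.54) = 2·P(B_{5.28} ≥ 0.54) = 2(1 − Φ(0.54/√5.28)) ≈ 0.8142

By the reflection principle for Brownian motion, P(M_t ≥ a) = 2 · P(B_t ≥ a) for a ≥ 0. Since B_t ~ N(0, t), P(B_t ≥ 0.54) = 1 − Φ(0.54/√t) = 1 − Φ(0.54/√5.28) = 1 − Φ(0.2350). So
  P(M_{5.28} ≥ 0.54) = 2(1 − Φ(0.2350)) ≈ 0.8142.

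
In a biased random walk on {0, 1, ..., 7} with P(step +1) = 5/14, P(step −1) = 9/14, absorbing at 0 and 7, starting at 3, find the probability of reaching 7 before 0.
P(hit 7 before 0) = (1 − (9/5)^3) / (1 − (9/5)^7) = 94375/1176211

Let u_k denote P(reach 7 before 0 | start at k). Boundary: u_0 = 0, u_7 = 1. Recurrence: u_k = 5/14·u_{k+1} + 9/14·u_{k-1} for 1 ≤ k ≤ 6. Try u_k = A + B·r^k with r = q/p = (9/14)/(5/14) = 9/5. Substitution satisfies the recurrence; boundary conditions give:
  u_k = (1 − r^k) / (1 − r^N) = (1 − (9/5)^3) / (1 − (9/5)^7) = 94375/1176211.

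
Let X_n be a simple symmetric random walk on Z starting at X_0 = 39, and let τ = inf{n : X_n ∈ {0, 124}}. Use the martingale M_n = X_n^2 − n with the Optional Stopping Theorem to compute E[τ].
E[τ] = 3315

M_n = X_n^2 − n is a martingale (since E[X_{n+1}^2 | F_n] = X_n^2 + 1). By OST (τ has finite mean in a bounded region), E[M_τ] = E[M_0] = X_0^2 − 0 = 39^2 = 1521. Also E[M_τ] = E[X_τ^2] − E[τ]. The walk exits at 0 or 124, with P(hit 124 first) = 39/124, so E[X_τ^2] = 124^2 · 39/124 + 0 = 4836. Thus E[τ] = E[X_τ^2] − E[M_τ] = 4836 − 1521 = 3315 = 39(124 − 39) = 3315.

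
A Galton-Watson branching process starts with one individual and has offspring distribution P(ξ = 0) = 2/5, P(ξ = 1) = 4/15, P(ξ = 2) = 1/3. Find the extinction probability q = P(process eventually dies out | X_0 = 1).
q = 1

Mean offspring μ = 0·2/5 + 1·4/15 + 2·1/3 = 14/15 ≤ 1. For μ ≤ 1 with offspring not concentrated at 1, the Galton-Watson process goes extinct almost surely, so q = 1.
(Algebraic check: The pgf is f(s) = 2/5 + 4/15·s + 1/3·s². The extinction probability q is the smallest fixed point of f in [0, 1]. Setting s = f(s):
  1/3·s² + (4/15 − 1)·s + 2/5 = 0
  1/3·s² − (2/5 + 1/3)·s + 2/5 = 0
which factors as (s − 1)·(1/3·s − 2/5) = 0, giving roots s = 1 and s = (2/5)/(1/3) = 6/5. Since 6/5 ≥ 1, the smallest root in [0, 1] is s = 1.)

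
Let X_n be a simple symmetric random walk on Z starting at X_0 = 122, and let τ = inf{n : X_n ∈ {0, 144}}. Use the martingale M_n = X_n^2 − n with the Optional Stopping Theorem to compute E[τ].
E[τ] = 2684

M_n = X_n^2 − n is a martingale (since E[X_{n+1}^2 | F_n] = X_n^2 + 1). By OST (τ has finite mean in a bounded region), E[M_τ] = E[M_0] = X_0^2 − 0 = 122^2 = 14884. Also E[M_τ] = E[X_τ^2] − E[τ]. The walk exits at 0 or 144, with P(hit 144 first) = 122/144, so E[X_τ^2] = 144^2 · 122/144 + 0 = 17568. Thus E[τ] = E[X_τ^2] − E[M_τ] = 17568 − 14884 = 2684 = 122(144 − 122) = 2684.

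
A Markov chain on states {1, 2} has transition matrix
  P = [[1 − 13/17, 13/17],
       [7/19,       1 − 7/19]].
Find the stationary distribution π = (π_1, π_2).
π_1 = 119/366, π_2 = 247/366

Solve πP = π with π_1 + π_2 = 1. From πP = π: π_1 · (1 − 13/17) + π_2 · 7/19 = π_1 ⇒ π_2 · 7/19 = π_1 · 13/17 ⇒ π_2/π_1 = (13/17)/(7/19) = 247/119. Together with π_1 + π_2 = 1:
  π_1 = (7/19)/(13/17 + 7/19) = (7/19)/(366/323) = 119/366,
  π_2 = (13/17)/(13/17 + 7/19) = (13/17)/(366/323) = 247/366.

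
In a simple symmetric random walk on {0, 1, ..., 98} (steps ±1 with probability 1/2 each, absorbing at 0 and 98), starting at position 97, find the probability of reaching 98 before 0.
P(hit 98 before 0) = 97/98

Let u_k = P(hit 98 before 0 | start at k). Then u_0 = 0, u_98 = 1, and u_k = u_{k-1}/2 + u_{k+1}/2 for 1 ≤ k ≤ 97. This harmonic recurrence is solved by u_k = k/98, giving u_97 = 97/98.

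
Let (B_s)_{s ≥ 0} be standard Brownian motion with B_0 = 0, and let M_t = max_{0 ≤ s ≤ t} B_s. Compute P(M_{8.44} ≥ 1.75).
P(M_{8.44} ≥ 1.75) = 2·P(B_{8.44} ≥ 1.75) = 2(1 − Φ(1.75/√8.44)) ≈ 0.5469

By the reflection principle for Brownian motion, P(M_t ≥ a) = 2 · P(B_t ≥ a) for a ≥ 0. Since B_t ~ N(0, t), P(B_t ≥ 1.75) = 1 − Φ(1.75/√t) = 1 − Φ(1.75/√8.44) = 1 − Φ(0.6024). So
  P(M_{8.44} ≥ 1.75) = 2(1 − Φ(0.6024)) ≈ 0.5469.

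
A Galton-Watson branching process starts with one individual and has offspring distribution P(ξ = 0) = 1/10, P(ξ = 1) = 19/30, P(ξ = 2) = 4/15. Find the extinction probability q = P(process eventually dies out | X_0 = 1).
q = 3/8

The pgf is f(s) = 1/10 + 19/30·s + 4/15·s². The extinction probability q is the smallest fixed point of f in [0, 1]. Setting s = f(s):
  4/15·s² + (19/30 − 1)·s + 1/10 = 0
  4/15·s² − (1/10 + 4/15)·s + 1/10 = 0
which factors as (s − 1)·(4/15·s − 1/10) = 0, giving roots s = 1 and s = (1/10)/(4/15) = 3/8.
Mean offspring μ = 19/30 + 2·4/15 = 7/6 > 1 (supercritical), so q < 1. The extinction probability is the smaller root: q = (1/10)/(4/15) = 3/8.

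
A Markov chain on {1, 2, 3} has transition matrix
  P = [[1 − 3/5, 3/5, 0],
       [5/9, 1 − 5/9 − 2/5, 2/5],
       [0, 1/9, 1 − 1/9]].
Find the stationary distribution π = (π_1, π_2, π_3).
π = (125/746, 135/746, 243/373)

This is a birth-death chain on three states, which satisfies detailed balance: π_1 · P_{12} = π_2 · P_{21} and π_2 · P_{23} = π_3 · P_{32}.
From π_1 · 3/5 = π_2 · 5/9: π_2/π_1 = (3/5)/(5/9) = 27/25.
From π_2 · 2/5 = π_3 · 1/9: π_3/π_2 = (2/5)/(1/9) = 18/5.
Take π_1 proportional to 1; then unnormalized π = (1, 27/25, 486/125). Normalize by dividing by the sum 746/125:
  π = (125/746, 135/746, 243/373).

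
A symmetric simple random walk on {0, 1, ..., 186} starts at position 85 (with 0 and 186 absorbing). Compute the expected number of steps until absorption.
E[τ | X_0 = 85] = 8585

Let v_k = E[τ | X_0 = k]. Boundary: v_0 = v_186 = 0. Recurrence: v_k = 1 + (v_{k-1} + v_{k+1})/2 for 1 ≤ k ≤ 185. The particular solution to v_k − (v_{k-1} + v_{k+1})/2 = 1 is v_k = −k^2. Adding homogeneous solution A + B k and matching boundaries gives v_k = k (186 − k). Substituting k = 85: v_85 = 85 · 101 = 8585.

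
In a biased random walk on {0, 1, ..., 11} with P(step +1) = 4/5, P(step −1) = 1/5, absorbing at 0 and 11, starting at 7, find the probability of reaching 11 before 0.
P(hit 11 before 0) = (1 − (1/4)^7) / (1 − (1/4)^11) = 1398016/1398101

Let u_k denote P(reach 11 before 0 | start at k). Boundary: u_0 = 0, u_11 = 1. Recurrence: u_k = 4/5·u_{k+1} + 1/5·u_{k-1} for 1 ≤ k ≤ 10. Try u_k = A + B·r^k with r = q/p = (1/5)/(4/5) = 1/4. Substitution satisfies the recurrence; boundary conditions give:
  u_k = (1 − r^k) / (1 − r^N) = (1 − (1/4)^7) / (1 − (1/4)^11) = 1398016/1398101.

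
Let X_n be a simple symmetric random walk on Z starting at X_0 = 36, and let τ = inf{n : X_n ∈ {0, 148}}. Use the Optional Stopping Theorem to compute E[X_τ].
E[X_τ] = 36

X_n is a martingale and τ is a bounded-mean stopping time (indeed τ is finite a.s. with bounded expectation since the walk is in a bounded region). By the OST, E[X_τ] = E[X_0] = 36. Equivalently: E[X_τ] = 148 · P(hit 148 first) + 0 · P(hit 0 first) = 148 · (36/148) = 36.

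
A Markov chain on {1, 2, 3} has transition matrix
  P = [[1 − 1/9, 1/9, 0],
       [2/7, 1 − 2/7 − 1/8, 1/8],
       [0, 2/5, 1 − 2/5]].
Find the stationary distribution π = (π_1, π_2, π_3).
π = (96/145, 112/435, 7/87)

This is a birth-death chain on three states, which satisfies detailed balance: π_1 · P_{12} = π_2 · P_{21} and π_2 · P_{23} = π_3 · P_{32}.
From π_1 · 1/9 = π_2 · 2/7: π_2/π_1 = (1/9)/(2/7) = 7/18.
From π_2 · 1/8 = π_3 · 2/5: π_3/π_2 = (1/8)/(2/5) = 5/16.
Take π_1 proportional to 1; then unnormalized π = (1, 7/18, 35/288). Normalize by dividing by the sum 145/96:
  π = (96/145, 112/435, 7/87).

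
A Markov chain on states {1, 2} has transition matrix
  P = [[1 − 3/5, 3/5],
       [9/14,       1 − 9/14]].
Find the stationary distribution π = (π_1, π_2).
π_1 = 15/29, π_2 = 14/29

Solve πP = π with π_1 + π_2 = 1. From πP = π: π_1 · (1 − 3/5) + π_2 · 9/14 = π_1 ⇒ π_2 · 9/14 = π_1 · 3/5 ⇒ π_2/π_1 = (3/5)/(9/14) = 14/15. Together with π_1 + π_2 = 1:
  π_1 = (9/14)/(3/5 + 9/14) = (9/14)/(87/70) = 15/29,
  π_2 = (3/5)/(3/5 + 9/14) = (3/5)/(87/70) = 14/29.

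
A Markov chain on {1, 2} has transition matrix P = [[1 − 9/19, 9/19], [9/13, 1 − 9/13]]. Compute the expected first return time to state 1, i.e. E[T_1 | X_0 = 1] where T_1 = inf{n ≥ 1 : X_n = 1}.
E[T_1 | X_0 = 1] = 1/π_1 = 32/19

For an irreducible recurrent Markov chain with stationary distribution π, E[T_i | X_0 = i] = 1/π_i (Kac's formula). Here π_1 = (9/13)/(9/19 + 9/13) = (9/13)/(288/247) = 19/32, so E[T_1 | X_0 = 1] = 1/π_1 = (9/19 + 9/13)/(9/13) = (288/247)/(9/13) = 32/19.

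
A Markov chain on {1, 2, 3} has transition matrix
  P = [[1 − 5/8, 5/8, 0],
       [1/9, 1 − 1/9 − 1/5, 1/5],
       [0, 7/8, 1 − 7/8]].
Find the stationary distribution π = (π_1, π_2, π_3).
π = (56/443, 315/443, 72/443)

This is a birth-death chain on three states, which satisfies detailed balance: π_1 · P_{12} = π_2 · P_{21} and π_2 · P_{23} = π_3 · P_{32}.
From π_1 · 5/8 = π_2 · 1/9: π_2/π_1 = (5/8)/(1/9) = 45/8.
From π_2 · 1/5 = π_3 · 7/8: π_3/π_2 = (1/5)/(7/8) = 8/35.
Take π_1 proportional to 1; then unnormalized π = (1, 45/8, 9/7). Normalize by dividing by the sum 443/56:
  π = (56/443, 315/443, 72/443).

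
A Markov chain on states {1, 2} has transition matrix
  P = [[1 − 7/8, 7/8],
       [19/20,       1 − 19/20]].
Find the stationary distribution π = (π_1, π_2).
π_1 = 38/73, π_2 = 35/73

Solve πP = π with π_1 + π_2 = 1. From πP = π: π_1 · (1 − 7/8) + π_2 · 19/20 = π_1 ⇒ π_2 · 19/20 = π_1 · 7/8 ⇒ π_2/π_1 = (7/8)/(19/20) = 35/38. Together with π_1 + π_2 = 1:
  π_1 = (19/20)/(7/8 + 19/20) = (19/20)/(73/40) = 38/73,
  π_2 = (7/8)/(7/8 + 19/20) = (7/8)/(73/40) = 35/73.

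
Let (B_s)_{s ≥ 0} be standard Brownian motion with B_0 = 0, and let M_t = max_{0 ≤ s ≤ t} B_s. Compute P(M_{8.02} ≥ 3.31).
P(M_{8.02} ≥ 3.31) = 2·P(B_{8.02} ≥ 3.31) = 2(1 − Φ(3.31/√8.02)) ≈ 0.2425

By the reflection principle for Brownian motion, P(M_t ≥ a) = 2 · P(B_t ≥ a) for a ≥ 0. Since B_t ~ N(0, t), P(B_t ≥ 3.31) = 1 − Φ(3.31/√t) = 1 − Φ(3.31/√8.02) = 1 − Φ(1.1688). So
  P(M_{8.02} ≥ 3.31) = 2(1 − Φ(1.1688)) ≈ 0.2425.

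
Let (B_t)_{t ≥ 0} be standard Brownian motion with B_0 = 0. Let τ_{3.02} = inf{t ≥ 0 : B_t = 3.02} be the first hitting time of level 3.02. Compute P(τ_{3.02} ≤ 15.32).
P(τ_{3.02} ≤ 15.32) = 2(1 − Φ(3.02/√15.32)) = 2(1 − Φ(0.7716)) ≈ 0.4404

By the reflection principle for standard BM, P(τ_b ≤ t) = 2 · P(B_t ≥ b). Since B_t ~ N(0, t), P(B_t ≥ 3.02) = 1 − Φ(3.02/√t) = 1 − Φ(3.02/√15.32) = 1 − Φ(0.7716) ≈ 0.22018. Doubling: P(τ_{3.02} ≤ 15.32) ≈ 2 · 0.22018 = 0.44036 ≈ 0.4404.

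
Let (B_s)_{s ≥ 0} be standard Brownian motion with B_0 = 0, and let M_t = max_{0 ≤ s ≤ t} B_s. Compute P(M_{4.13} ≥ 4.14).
P(M_{4.13} ≥ 4.14) = 2·P(B_{4.13} ≥ 4.14) = 2(1 − Φ(4.14/√4.13)) ≈ 0.0416

By the reflection principle for Brownian motion, P(M_t ≥ a) = 2 · P(B_t ≥ a) for a ≥ 0. Since B_t ~ N(0, t), P(B_t ≥ 4.14) = 1 − Φ(4.14/√t) = 1 − Φ(4.14/√4.13) = 1 − Φ(2.0372). So
  P(M_{4.13} ≥ 4.14) = 2(1 − Φ(2.0372)) ≈ 0.0416.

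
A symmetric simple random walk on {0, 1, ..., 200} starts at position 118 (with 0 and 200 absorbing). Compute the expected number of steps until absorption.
E[τ | X_0 = 118] = 9676

Let v_k = E[τ | X_0 = k]. Boundary: v_0 = v_200 = 0. Recurrence: v_k = 1 + (v_{k-1} + v_{k+1})/2 for 1 ≤ k ≤ 199. The particular solution to v_k − (v_{k-1} + v_{k+1})/2 = 1 is v_k = −k^2. Adding homogeneous solution A + B k and matching boundaries gives v_k = k (200 − k). Substituting k = 118: v_118 = 118 · 82 = 9676.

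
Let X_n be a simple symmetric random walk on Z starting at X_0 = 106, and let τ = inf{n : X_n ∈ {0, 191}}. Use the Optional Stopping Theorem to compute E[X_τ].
E[X_τ] = 106

X_n is a martingale and τ is a bounded-mean stopping time (indeed τ is finite a.s. with bounded expectation since the walk is in a bounded region). By the OST, E[X_τ] = E[X_0] = 106. Equivalently: E[X_τ] = 191 · P(hit 191 first) + 0 · P(hit 0 first) = 191 · (106/191) = 106.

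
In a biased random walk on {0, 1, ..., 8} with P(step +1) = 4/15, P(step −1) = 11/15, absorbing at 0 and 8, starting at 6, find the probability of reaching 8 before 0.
P(hit 8 before 0) = (1 − (11/4)^6) / (1 − (11/4)^8) = 269328/2040889

Let u_k denote P(reach 8 before 0 | start at k). Boundary: u_0 = 0, u_8 = 1. Recurrence: u_k = 4/15·u_{k+1} + 11/15·u_{k-1} for 1 ≤ k ≤ 7. Try u_k = A + B·r^k with r = q/p = (11/15)/(4/15) = 11/4. Substitution satisfies the recurrence; boundary conditions give:
  u_k = (1 − r^k) / (1 − r^N) = (1 − (11/4)^6) / (1 − (11/4)^8) = 269328/2040889.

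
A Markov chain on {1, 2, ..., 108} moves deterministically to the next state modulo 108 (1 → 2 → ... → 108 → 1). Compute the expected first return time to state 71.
E[T_71 | X_0 = 71] = 108

The chain cycles deterministically, so starting at state 71 it returns in exactly 108 steps. Equivalently, the stationary distribution is uniform π_j = 1/108 for every state j, so by Kac's formula E[T_71] = 1/π_71 = 108.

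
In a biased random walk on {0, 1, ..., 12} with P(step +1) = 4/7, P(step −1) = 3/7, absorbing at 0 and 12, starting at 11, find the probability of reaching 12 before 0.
P(hit 12 before 0) = (1 − (3/4)^11) / (1 − (3/4)^12) = 16068628/16245775

Let u_k denote P(reach 12 before 0 | start at k). Boundary: u_0 = 0, u_12 = 1. Recurrence: u_k = 4/7·u_{k+1} + 3/7·u_{k-1} for 1 ≤ k ≤ 11. Try u_k = A + B·r^k with r = q/p = (3/7)/(4/7) = 3/4. Substitution satisfies the recurrence; boundary conditions give:
  u_k = (1 − r^k) / (1 − r^N) = (1 − (3/4)^11) / (1 − (3/4)^12) = 16068628/16245775.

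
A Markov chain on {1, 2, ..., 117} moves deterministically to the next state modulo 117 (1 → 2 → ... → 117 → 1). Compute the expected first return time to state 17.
E[T_17 | X_0 = 17] = 117

The chain cycles deterministically, so starting at state 17 it returns in exactly 117 steps. Equivalently, the stationary distribution is uniform π_j = 1/117 for every state j, so by Kac's formula E[T_17] = 1/π_17 = 117.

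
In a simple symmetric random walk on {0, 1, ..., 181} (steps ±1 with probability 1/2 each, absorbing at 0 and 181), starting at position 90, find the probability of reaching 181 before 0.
P(hit 181 before 0) = 90/181

Let u_k = P(hit 181 before 0 | start at k). Then u_0 = 0, u_181 = 1, and u_k = u_{k-1}/2 + u_{k+1}/2 for 1 ≤ k ≤ 180. This harmonic recurrence is solved by u_k = k/181, giving u_90 = 90/181.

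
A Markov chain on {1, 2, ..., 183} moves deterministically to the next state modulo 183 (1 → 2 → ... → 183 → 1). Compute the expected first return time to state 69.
E[T_69 | X_0 = 69] = 183

The chain cycles deterministically, so starting at state 69 it returns in exactly 183 steps. Equivalently, the stationary distribution is uniform π_j = 1/183 for every state j, so by Kac's formula E[T_69] = 1/π_69 = 183.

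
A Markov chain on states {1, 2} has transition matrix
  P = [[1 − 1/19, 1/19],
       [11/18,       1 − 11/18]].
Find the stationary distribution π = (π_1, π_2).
π_1 = 209/227, π_2 = 18/227

Solve πP = π with π_1 + π_2 = 1. From πP = π: π_1 · (1 − 1/19) + π_2 · 11/18 = π_1 ⇒ π_2 · 11/18 = π_1 · 1/19 ⇒ π_2/π_1 = (1/19)/(11/18) = 18/209. Together with π_1 + π_2 = 1:
  π_1 = (11/18)/(1/19 + 11/18) = (11/18)/(227/342) = 209/227,
  π_2 = (1/19)/(1/19 + 11/18) = (1/19)/(227/342) = 18/227.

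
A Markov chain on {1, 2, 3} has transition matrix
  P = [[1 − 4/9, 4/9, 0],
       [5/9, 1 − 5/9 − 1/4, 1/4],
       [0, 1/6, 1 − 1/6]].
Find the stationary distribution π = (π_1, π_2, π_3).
π = (1/3, 4/15, 2/5)

This is a birth-death chain on three states, which satisfies detailed balance: π_1 · P_{12} = π_2 · P_{21} and π_2 · P_{23} = π_3 · P_{32}.
From π_1 · 4/9 = π_2 · 5/9: π_2/π_1 = (4/9)/(5/9) = 4/5.
From π_2 · 1/4 = π_3 · 1/6: π_3/π_2 = (1/4)/(1/6) = 3/2.
Take π_1 proportional to 1; then unnormalized π = (1, 4/5, 6/5). Normalize by dividing by the sum 3:
  π = (1/3, 4/15, 2/5).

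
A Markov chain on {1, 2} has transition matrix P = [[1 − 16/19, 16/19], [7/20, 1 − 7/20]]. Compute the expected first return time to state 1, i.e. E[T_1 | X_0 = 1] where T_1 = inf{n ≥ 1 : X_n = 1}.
E[T_1 | X_0 = 1] = 1/π_1 = 453/133

For an irreducible recurrent Markov chain with stationary distribution π, E[T_i | X_0 = i] = 1/π_i (Kac's formula). Here π_1 = (7/20)/(16/19 + 7/20) = (7/20)/(453/380) = 133/453, so E[T_1 | X_0 = 1] = 1/π_1 = (16/19 + 7/20)/(7/20) = (453/380)/(7/20) = 453/133.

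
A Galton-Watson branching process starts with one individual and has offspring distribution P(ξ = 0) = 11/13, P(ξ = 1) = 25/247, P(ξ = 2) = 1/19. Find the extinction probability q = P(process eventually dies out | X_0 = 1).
q = 1

Mean offspring μ = 0·11/13 + 1·25/247 + 2·1/19 = 51/247 ≤ 1. For μ ≤ 1 with offspring not concentrated at 1, the Galton-Watson process goes extinct almost surely, so q = 1.
(Algebraic check: The pgf is f(s) = 11/13 + 25/247·s + 1/19·s². The extinction probability q is the smallest fixed point of f in [0, 1]. Setting s = f(s):
  1/19·s² + (25/247 − 1)·s + 11/13 = 0
  1/19·s² − (11/13 + 1/19)·s + 11/13 = 0
which factors as (s − 1)·(1/19·s − 11/13) = 0, giving roots s = 1 and s = (11/13)/(1/19) = 209/13. Since 209/13 ≥ 1, the smallest root in [0, 1] is s = 1.)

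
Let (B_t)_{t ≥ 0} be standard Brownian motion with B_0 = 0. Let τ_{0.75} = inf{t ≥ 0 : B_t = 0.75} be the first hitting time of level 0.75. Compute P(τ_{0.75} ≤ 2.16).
P(τ_{0.75} ≤ 2.16) = 2(1 − Φ(0.75/√2.16)) = 2(1 − Φ(0.5103)) ≈ 0.6098

By the reflection principle for standard BM, P(τ_b ≤ t) = 2 · P(B_t ≥ b). Since B_t ~ N(0, t), P(B_t ≥ 0.75) = 1 − Φ(0.75/√t) = 1 − Φ(0.75/√2.16) = 1 − Φ(0.5103) ≈ 0.30492. Doubling: P(τ_{0.75} ≤ 2.16) ≈ 2 · 0.30492 = 0.60984 ≈ 0.6098.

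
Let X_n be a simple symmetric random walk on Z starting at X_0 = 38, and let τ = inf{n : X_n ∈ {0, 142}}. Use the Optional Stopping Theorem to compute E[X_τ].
E[X_τ] = 38

X_n is a martingale and τ is a bounded-mean stopping time (indeed τ is finite a.s. with bounded expectation since the walk is in a bounded region). By the OST, E[X_τ] = E[X_0] = 38. Equivalently: E[X_τ] = 142 · P(hit 142 first) + 0 · P(hit 0 first) = 142 · (38/142) = 38.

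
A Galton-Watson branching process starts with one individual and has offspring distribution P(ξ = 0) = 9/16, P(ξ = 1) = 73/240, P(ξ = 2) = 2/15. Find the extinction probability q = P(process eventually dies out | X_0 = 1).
q = 1

Mean offspring μ = 0·9/16 + 1·73/240 + 2·2/15 = 137/240 ≤ 1. For μ ≤ 1 with offspring not concentrated at 1, the Galton-Watson process goes extinct almost surely, so q = 1.
(Algebraic check: The pgf is f(s) = 9/16 + 73/240·s + 2/15·s². The extinction probability q is the smallest fixed point of f in [0, 1]. Setting s = f(s):
  2/15·s² + (73/240 − 1)·s + 9/16 = 0
  2/15·s² − (9/16 + 2/15)·s + 9/16 = 0
which factors as (s − 1)·(2/15·s − 9/16) = 0, giving roots s = 1 and s = (9/16)/(2/15) = 135/32. Since 135/32 ≥ 1, the smallest root in [0, 1] is s = 1.)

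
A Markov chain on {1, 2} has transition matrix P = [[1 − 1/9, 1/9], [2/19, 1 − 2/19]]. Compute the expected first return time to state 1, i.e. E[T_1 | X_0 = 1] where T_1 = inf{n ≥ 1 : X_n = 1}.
E[T_1 | X_0 = 1] = 1/π_1 = 37/18

For an irreducible recurrent Markov chain with stationary distribution π, E[T_i | X_0 = i] = 1/π_i (Kac's formula). Here π_1 = (2/19)/(1/9 + 2/19) = (2/19)/(37/171) = 18/37, so E[T_1 | X_0 = 1] = 1/π_1 = (1/9 + 2/19)/(2/19) = (37/171)/(2/19) = 37/18.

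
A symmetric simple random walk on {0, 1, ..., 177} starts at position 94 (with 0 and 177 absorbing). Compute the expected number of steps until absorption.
E[τ | X_0 = 94] = 7802

Let v_k = E[τ | X_0 = k]. Boundary: v_0 = v_177 = 0. Recurrence: v_k = 1 + (v_{k-1} + v_{k+1})/2 for 1 ≤ k ≤ 176. The particular solution to v_k − (v_{k-1} + v_{k+1})/2 = 1 is v_k = −k^2. Adding homogeneous solution A + B k and matching boundaries gives v_k = k (177 − k). Substituting k = 94: v_94 = 94 · 83 = 7802.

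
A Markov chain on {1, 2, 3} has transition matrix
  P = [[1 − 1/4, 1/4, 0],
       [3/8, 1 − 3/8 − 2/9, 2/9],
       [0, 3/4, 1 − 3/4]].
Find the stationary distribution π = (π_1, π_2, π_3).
π = (81/151, 54/151, 16/151)

This is a birth-death chain on three states, which satisfies detailed balance: π_1 · P_{12} = π_2 · P_{21} and π_2 · P_{23} = π_3 · P_{32}.
From π_1 · 1/4 = π_2 · 3/8: π_2/π_1 = (1/4)/(3/8) = 2/3.
From π_2 · 2/9 = π_3 · 3/4: π_3/π_2 = (2/9)/(3/4) = 8/27.
Take π_1 proportional to 1; then unnormalized π = (1, 2/3, 16/81). Normalize by dividing by the sum 151/81:
  π = (81/151, 54/151, 16/151).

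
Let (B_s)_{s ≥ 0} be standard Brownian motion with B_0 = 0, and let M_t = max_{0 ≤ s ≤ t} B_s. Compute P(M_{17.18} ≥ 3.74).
P(M_{17.18} ≥ 3.74) = 2·P(B_{17.18} ≥ 3.74) = 2(1 − Φ(3.74/√17.18)) ≈ 0.3669

By the reflection principle for Brownian motion, P(M_t ≥ a) = 2 · P(B_t ≥ a) for a ≥ 0. Since B_t ~ N(0, t), P(B_t ≥ 3.74) = 1 − Φ(3.74/√t) = 1 − Φ(3.74/√17.18) = 1 − Φ(0.9023). So
  P(M_{17.18} ≥ 3.74) = 2(1 − Φ(0.9023)) ≈ 0.3669.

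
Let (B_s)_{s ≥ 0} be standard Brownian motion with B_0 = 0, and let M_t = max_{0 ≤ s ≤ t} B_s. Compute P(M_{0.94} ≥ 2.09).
P(M_{0.94} ≥ 2.09) = 2·P(B_{0.94} ≥ 2.09) = 2(1 − Φ(2.09/√0.94)) ≈ 0.0311

By the reflection principle for Brownian motion, P(M_t ≥ a) = 2 · P(B_t ≥ a) for a ≥ 0. Since B_t ~ N(0, t), P(B_t ≥ 2.09) = 1 − Φ(2.09/√t) = 1 − Φ(2.09/√0.94) = 1 − Φ(2.1557). So
  P(M_{0.94} ≥ 2.09) = 2(1 − Φ(2.1557)) ≈ 0.0311.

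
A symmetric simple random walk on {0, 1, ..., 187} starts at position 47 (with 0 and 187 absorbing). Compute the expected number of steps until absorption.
E[τ | X_0 = 47] = 6580

Let v_k = E[τ | X_0 = k]. Boundary: v_0 = v_187 = 0. Recurrence: v_k = 1 + (v_{k-1} + v_{k+1})/2 for 1 ≤ k ≤ 186. The particular solution to v_k − (v_{k-1} + v_{k+1})/2 = 1 is v_k = −k^2. Adding homogeneous solution A + B k and matching boundaries gives v_k = k (187 − k). Substituting k = 47: v_47 = 47 · 140 = 6580.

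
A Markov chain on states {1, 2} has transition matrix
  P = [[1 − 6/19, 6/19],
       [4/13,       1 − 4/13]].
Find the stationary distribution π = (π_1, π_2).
π_1 = 38/77, π_2 = 39/77

Solve πP = π with π_1 + π_2 = 1. From πP = π: π_1 · (1 − 6/19) + π_2 · 4/13 = π_1 ⇒ π_2 · 4/13 = π_1 · 6/19 ⇒ π_2/π_1 = (6/19)/(4/13) = 39/38. Together with π_1 + π_2 = 1:
  π_1 = (4/13)/(6/19 + 4/13) = (4/13)/(154/247) = 38/77,
  π_2 = (6/19)/(6/19 + 4/13) = (6/19)/(154/247) = 39/77.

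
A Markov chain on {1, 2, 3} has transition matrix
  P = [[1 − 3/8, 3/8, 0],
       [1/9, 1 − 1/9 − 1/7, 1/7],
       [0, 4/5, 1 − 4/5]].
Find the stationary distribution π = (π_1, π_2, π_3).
π = (224/1115, 756/1115, 27/223)

This is a birth-death chain on three states, which satisfies detailed balance: π_1 · P_{12} = π_2 · P_{21} and π_2 · P_{23} = π_3 · P_{32}.
From π_1 · 3/8 = π_2 · 1/9: π_2/π_1 = (3/8)/(1/9) = 27/8.
From π_2 · 1/7 = π_3 · 4/5: π_3/π_2 = (1/7)/(4/5) = 5/28.
Take π_1 proportional to 1; then unnormalized π = (1, 27/8, 135/224). Normalize by dividing by the sum 1115/224:
  π = (224/1115, 756/1115, 27/223).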